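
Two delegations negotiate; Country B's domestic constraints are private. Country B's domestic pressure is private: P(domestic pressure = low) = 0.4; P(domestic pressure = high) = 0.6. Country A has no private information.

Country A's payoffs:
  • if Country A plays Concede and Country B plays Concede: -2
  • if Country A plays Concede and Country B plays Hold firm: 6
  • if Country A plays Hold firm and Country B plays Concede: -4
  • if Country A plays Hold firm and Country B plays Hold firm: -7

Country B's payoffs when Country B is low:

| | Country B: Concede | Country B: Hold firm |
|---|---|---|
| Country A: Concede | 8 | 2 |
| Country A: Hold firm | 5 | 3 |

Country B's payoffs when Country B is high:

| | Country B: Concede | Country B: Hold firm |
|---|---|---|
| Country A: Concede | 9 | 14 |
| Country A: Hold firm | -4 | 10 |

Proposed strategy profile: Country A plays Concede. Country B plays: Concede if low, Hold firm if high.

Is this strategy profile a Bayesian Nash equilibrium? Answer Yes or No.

Yes

Country A plays Concede: E[Concede] = 0.4·(-2) + 0.6·(6) = 2.8; E[Hold firm] = -5.8. Best-responding. ✓
Country B (domestic pressure low), facing Concede: Concede gives 8, Hold firm gives 2. Proposed Concede is best. ✓
Country B (domestic pressure high), facing Concede: Concede gives 9, Hold firm gives 14. Proposed Hold firm is best. ✓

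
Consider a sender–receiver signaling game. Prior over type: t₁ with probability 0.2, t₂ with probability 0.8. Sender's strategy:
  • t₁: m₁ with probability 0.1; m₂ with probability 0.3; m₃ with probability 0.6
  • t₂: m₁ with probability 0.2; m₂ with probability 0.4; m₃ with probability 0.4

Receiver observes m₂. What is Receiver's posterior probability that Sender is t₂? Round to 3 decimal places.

P(m₂) = 0.2·0.3 + 0.8·0.4 = 0.38
P(t₂ | m₂) = (0.8·0.4) / 0.38 = 0.32 / 0.38 = 0.842105

0.842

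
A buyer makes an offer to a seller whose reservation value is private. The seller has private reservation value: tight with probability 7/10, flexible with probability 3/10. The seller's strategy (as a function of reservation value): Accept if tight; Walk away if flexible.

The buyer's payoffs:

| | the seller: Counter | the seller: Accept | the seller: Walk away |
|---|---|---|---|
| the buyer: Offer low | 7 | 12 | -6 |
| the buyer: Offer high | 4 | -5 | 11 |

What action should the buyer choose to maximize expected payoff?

Offer low

Compute the buyer's expected payoff for each action, taking the expectation over the seller's type.
E[Offer low] = 7/10·(12) + 3/10·(-6) = 33/5
E[Offer high] = 7/10·(-5) + 3/10·(11) = -1/5
Best response: Offer low (33/5 is the largest).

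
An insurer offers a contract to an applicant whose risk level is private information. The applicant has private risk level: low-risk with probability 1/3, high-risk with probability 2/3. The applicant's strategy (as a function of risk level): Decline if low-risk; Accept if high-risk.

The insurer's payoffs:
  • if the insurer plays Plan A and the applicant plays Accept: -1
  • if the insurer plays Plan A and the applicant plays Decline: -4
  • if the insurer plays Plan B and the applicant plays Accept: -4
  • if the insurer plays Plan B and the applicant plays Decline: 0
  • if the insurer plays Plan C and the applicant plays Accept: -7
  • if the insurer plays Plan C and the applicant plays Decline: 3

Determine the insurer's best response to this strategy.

Plan A

E[Plan A] = 1/3·(-4) + 2/3·(-1) = -2
E[Plan B] = 1/3·(0) + 2/3·(-4) = -8/3
E[Plan C] = 1/3·(3) + 2/3·(-7) = -11/3
Best response: Plan A (-2 is the largest).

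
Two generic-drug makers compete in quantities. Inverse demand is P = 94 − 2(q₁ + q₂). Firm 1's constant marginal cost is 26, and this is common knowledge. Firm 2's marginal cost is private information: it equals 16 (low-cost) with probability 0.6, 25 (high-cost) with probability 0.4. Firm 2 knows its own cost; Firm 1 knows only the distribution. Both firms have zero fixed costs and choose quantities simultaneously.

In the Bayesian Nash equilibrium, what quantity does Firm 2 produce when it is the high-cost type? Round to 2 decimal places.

12.12

Type-c best response for Firm 2: q₂(c) = (94 − c)/4 − q₁/2.
Firm 1 maximizes expected profit; its first-order condition is 94 − 4q₁ − 2E[q₂] − 26 = 0.
Substituting E[q₂] and solving: E[c₂] = 19.6, so q₁ = (94 − 2·26 + 19.6)/6 = 10.2667.
q₂(high-cost) = (94 − 25 − 2·10.2667)/4 = 12.1167.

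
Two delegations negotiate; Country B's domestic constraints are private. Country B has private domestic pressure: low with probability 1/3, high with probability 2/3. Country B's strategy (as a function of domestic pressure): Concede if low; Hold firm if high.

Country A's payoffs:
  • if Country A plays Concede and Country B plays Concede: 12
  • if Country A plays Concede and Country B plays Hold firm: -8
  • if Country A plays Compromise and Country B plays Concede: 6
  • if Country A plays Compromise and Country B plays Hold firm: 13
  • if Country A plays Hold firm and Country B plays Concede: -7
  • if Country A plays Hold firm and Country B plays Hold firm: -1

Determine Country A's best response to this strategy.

Compromise

Compute Country A's expected payoff for each action, taking the expectation over Country B's type.
E[Concede] = 1/3·(12) + 2/3·(-8) = -4/3
E[Compromise] = 1/3·(6) + 2/3·(13) = 32/3
E[Hold firm] = 1/3·(-7) + 2/3·(-1) = -3
Best response: Compromise (32/3 is the largest).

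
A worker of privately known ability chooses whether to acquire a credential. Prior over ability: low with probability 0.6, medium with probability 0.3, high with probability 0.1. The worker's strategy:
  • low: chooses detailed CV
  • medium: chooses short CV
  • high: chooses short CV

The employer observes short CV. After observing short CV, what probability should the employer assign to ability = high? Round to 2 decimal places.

0.25

P(short CV) = 0.6·0 + 0.3·1 + 0.1·1 = 0.4
P(high | short CV) = (0.1·1) / 0.4 = 0.1 / 0.4 = 0.25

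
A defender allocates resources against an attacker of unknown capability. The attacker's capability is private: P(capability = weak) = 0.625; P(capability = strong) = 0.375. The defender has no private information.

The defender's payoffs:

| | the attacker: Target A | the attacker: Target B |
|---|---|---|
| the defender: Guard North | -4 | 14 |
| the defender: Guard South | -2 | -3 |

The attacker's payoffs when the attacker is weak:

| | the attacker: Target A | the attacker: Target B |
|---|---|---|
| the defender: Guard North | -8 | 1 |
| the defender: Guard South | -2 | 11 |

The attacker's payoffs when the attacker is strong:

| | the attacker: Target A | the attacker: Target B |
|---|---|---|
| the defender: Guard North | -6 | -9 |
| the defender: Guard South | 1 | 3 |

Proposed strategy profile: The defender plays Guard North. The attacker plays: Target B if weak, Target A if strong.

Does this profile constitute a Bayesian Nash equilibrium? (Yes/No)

The defender plays Guard North: E[Guard North] = 0.625·(14) + 0.375·(-4) = 7.25; E[Guard South] = -2.625. Best-responding. ✓
The attacker (capability weak), facing Guard North: Target A gives -8, Target B gives 1. Proposed Target B is best. ✓
The attacker (capability strong), facing Guard North: Target A gives -6, Target B gives -9. Proposed Target A is best. ✓

Yes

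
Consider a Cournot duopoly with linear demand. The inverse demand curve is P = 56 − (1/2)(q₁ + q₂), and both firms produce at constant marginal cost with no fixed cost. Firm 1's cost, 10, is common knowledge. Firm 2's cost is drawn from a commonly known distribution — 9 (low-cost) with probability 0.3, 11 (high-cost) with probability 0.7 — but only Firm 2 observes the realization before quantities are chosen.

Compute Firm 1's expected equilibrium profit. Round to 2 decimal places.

478.44

Type-c best response for Firm 2: q₂(c) = (56 − c) − q₁/2.
Firm 1 maximizes expected profit; its first-order condition is 56 − q₁ − (1/2)E[q₂] − 10 = 0.
Substituting E[q₂] and solving: E[c₂] = 10.4, so q₁ = (56 − 2·10 + 10.4)/(3/2) = 30.9333.
E[P] = 56 − (1/2)·(q₁ + E[q₂]) = 25.4667; Firm 1's expected profit = (E[P] − 10)·q₁ = (25.4667 − 10)·30.9333 = 478.436.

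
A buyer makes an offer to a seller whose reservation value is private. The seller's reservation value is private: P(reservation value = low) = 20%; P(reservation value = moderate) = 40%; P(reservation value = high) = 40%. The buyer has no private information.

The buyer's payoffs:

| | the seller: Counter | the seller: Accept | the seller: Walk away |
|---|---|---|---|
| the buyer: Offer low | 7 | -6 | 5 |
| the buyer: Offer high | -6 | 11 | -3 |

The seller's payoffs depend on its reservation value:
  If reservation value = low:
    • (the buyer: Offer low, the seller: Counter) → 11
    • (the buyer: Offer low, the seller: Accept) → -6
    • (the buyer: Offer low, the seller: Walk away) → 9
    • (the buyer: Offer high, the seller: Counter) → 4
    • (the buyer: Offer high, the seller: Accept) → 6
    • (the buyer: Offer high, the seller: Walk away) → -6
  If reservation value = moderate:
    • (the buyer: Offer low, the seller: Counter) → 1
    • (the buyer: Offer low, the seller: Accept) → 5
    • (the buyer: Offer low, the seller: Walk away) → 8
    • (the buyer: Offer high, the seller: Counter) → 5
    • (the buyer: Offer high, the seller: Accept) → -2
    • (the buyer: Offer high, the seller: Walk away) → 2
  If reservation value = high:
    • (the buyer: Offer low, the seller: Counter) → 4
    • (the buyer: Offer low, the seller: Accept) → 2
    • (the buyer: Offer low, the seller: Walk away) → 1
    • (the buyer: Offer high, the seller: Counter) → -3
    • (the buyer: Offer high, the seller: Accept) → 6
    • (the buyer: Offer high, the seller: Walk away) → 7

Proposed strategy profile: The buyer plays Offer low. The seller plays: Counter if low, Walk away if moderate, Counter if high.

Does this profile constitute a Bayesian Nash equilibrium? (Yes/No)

Yes

A profile is a BNE iff every type of every player is best-responding given beliefs about the other side.
The buyer plays Offer low: E[Offer low] = 0.2·(7) + 0.4·(5) + 0.4·(7) = 6.2; E[Offer high] = -4.8. Best-responding. ✓
The seller (reservation value low), facing Offer low: Counter gives 11, Accept gives -6, Walk away gives 9. Proposed Counter is best. ✓
The seller (reservation value moderate), facing Offer low: Counter gives 1, Accept gives 5, Walk away gives 8. Proposed Walk away is best. ✓
The seller (reservation value high), facing Offer low: Counter gives 4, Accept gives 2, Walk away gives 1. Proposed Counter is best. ✓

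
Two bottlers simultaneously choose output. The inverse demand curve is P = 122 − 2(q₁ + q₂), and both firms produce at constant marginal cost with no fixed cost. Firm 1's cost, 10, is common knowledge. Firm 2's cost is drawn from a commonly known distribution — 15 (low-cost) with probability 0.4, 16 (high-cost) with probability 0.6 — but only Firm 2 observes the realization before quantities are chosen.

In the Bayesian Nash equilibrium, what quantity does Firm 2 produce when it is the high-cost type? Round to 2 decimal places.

16.70

Type-c best response for Firm 2: q₂(c) = (122 − c)/4 − q₁/2.
Firm 1 maximizes expected profit; its first-order condition is 122 − 4q₁ − 2E[q₂] − 10 = 0.
Substituting E[q₂] and solving: E[c₂] = 15.6, so q₁ = (122 − 2·10 + 15.6)/6 = 19.6.
q₂(high-cost) = (122 − 16 − 2·19.6)/4 = 16.7.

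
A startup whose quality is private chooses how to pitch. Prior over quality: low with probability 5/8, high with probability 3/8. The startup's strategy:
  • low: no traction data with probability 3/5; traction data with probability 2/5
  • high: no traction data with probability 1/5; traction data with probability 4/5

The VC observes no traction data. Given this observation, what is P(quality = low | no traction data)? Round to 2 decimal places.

P(no traction data) = (5/8)·(3/5) + (3/8)·(1/5) = 9/20
P(low | no traction data) = ((5/8)·(3/5)) / (9/20) = (3/8) / (9/20) = 5/6

0.83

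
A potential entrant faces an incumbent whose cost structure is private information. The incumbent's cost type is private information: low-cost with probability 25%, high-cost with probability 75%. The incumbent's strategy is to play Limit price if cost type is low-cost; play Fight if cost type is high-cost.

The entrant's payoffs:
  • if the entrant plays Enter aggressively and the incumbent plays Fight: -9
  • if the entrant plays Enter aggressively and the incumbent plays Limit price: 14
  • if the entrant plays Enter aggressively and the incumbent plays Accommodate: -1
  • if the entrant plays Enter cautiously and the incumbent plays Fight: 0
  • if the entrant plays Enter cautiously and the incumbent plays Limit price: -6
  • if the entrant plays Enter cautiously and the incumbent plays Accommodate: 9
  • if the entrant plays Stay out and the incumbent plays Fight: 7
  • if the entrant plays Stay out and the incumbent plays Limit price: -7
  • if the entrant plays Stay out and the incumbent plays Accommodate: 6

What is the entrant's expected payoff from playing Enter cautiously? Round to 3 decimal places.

-1.500

E[Enter cautiously] = 0.25·(-6) + 0.75·0 = (-1.5) + 0 = -1.5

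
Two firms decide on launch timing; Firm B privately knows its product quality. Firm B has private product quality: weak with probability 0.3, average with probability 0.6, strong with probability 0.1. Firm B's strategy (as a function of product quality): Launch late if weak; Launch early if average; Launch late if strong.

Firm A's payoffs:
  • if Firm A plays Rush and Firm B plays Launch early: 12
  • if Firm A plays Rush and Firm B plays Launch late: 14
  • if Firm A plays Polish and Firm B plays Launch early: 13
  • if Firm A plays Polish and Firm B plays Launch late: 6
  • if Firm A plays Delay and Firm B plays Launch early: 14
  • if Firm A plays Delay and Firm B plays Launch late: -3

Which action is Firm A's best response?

E[Rush] = 0.3·(14) + 0.6·(12) + 0.1·(14) = 12.8
E[Polish] = 0.3·(6) + 0.6·(13) + 0.1·(6) = 10.2
E[Delay] = 0.3·(-3) + 0.6·(14) + 0.1·(-3) = 7.2
Best response: Rush (12.8 is the largest).

Rush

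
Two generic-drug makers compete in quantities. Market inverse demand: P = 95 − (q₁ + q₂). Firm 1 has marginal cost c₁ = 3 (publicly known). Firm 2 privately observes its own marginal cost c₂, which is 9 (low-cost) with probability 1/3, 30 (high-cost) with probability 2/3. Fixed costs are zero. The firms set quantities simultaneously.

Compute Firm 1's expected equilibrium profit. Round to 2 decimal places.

1393.78

Type-c best response for Firm 2: q₂(c) = (95 − c)/2 − q₁/2.
Firm 1 maximizes expected profit; its first-order condition is 95 − 2q₁ − E[q₂] − 3 = 0.
Substituting E[q₂] and solving: E[c₂] = 23, so q₁ = (95 − 2·3 + 23)/3 = 37.3333.
E[P] = 95 − (q₁ + E[q₂]) = 40.3333; Firm 1's expected profit = (E[P] − 3)·q₁ = (40.3333 − 3)·37.3333 = 1393.78.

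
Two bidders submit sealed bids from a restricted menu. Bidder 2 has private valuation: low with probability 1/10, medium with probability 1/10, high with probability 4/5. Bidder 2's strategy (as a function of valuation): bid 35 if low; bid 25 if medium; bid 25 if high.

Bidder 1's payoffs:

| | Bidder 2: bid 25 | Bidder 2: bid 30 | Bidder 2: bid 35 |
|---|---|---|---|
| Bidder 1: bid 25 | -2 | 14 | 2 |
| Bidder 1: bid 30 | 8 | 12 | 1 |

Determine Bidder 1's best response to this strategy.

bid 30

E[bid 25] = 1/10·(2) + 1/10·(-2) + 4/5·(-2) = -8/5
E[bid 30] = 1/10·(1) + 1/10·(8) + 4/5·(8) = 73/10
Best response: bid 30 (73/10 is the largest).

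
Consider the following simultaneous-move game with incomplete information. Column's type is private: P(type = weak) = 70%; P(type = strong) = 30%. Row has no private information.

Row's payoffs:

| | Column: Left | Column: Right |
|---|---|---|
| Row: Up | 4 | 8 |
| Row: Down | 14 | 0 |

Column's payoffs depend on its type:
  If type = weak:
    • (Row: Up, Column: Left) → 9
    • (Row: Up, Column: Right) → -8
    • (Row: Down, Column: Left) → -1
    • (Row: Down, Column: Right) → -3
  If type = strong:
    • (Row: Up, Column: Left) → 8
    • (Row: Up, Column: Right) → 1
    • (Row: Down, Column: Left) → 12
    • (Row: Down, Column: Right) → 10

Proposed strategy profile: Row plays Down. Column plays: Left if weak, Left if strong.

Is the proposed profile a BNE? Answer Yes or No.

Row plays Down: E[Down] = 0.7·(14) + 0.3·(14) = 14; E[Up] = 4. Best-responding. ✓
Column (type weak), facing Down: Left gives -1, Right gives -3. Proposed Left is best. ✓
Column (type strong), facing Down: Left gives 12, Right gives 10. Proposed Left is best. ✓

Yes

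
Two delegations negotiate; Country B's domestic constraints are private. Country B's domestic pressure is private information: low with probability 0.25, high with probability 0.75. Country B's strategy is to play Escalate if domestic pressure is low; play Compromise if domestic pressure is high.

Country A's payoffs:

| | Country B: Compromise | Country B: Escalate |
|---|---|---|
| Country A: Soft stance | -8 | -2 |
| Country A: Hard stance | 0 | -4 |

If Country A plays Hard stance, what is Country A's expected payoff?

-1

E[Hard stance] = 0.25·(-4) + 0.75·0 = (-1) + 0 = -1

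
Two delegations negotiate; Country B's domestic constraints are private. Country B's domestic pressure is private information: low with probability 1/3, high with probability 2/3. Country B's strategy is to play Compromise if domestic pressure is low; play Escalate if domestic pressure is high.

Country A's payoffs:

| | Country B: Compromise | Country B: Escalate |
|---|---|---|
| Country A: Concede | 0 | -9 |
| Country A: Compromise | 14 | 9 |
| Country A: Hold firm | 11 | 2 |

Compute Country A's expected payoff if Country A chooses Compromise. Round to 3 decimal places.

Take the expectation over Country B's domestic pressure, weighting each type's action by its prior probability.
E[Compromise] = 1/3·14 + 2/3·9 = 14/3 + 6 = 32/3

10.667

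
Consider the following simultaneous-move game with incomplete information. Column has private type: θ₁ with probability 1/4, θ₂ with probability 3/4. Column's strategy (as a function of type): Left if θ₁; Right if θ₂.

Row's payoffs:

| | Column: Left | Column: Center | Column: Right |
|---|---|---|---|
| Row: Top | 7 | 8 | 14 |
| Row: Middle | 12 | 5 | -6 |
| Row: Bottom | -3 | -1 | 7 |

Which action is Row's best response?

Top

E[Top] = 1/4·(7) + 3/4·(14) = 49/4
E[Middle] = 1/4·(12) + 3/4·(-6) = -3/2
E[Bottom] = 1/4·(-3) + 3/4·(7) = 9/2
Best response: Top (49/4 is the largest).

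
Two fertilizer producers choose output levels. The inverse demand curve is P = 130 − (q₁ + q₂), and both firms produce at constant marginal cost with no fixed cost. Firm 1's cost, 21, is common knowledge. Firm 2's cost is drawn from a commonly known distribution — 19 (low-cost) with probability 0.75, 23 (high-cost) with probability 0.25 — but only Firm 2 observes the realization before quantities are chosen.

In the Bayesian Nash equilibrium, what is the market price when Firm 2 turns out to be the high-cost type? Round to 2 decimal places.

58.50

Firm 2 with cost c maximizes (130 − (q₁+q₂) − c)·q₂, giving q₂(c) = (130 − c − q₁)/2.
E[c₂] = 0.75·19 + 0.25·23 = 20
Firm 1's FOC against E[q₂] yields q₁ = (130 − 2·21 + E[c₂])/3 = (130 − 42 + 20)/3 = 36.
q₂(high-cost) = 35.5, so P = 130 − (36 + 35.5) = 58.5.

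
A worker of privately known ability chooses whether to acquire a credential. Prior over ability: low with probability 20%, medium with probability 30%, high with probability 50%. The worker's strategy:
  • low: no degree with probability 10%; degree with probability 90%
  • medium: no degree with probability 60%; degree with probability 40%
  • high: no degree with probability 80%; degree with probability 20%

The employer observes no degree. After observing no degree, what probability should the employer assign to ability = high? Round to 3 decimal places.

0.667

P(no degree) = 0.2·0.1 + 0.3·0.6 + 0.5·0.8 = 0.6
P(high | no degree) = (0.5·0.8) / 0.6 = 0.4 / 0.6 = 0.666667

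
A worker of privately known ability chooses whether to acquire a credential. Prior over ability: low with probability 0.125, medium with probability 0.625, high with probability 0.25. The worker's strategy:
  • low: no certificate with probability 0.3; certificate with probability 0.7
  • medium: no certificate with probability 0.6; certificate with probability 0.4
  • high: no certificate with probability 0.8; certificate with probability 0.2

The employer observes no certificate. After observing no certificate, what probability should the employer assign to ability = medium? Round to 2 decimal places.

P(no certificate) = 0.125·0.3 + 0.625·0.6 + 0.25·0.8 = 0.6125
P(medium | no certificate) = (0.625·0.6) / 0.6125 = 0.375 / 0.6125 = 0.612245

0.61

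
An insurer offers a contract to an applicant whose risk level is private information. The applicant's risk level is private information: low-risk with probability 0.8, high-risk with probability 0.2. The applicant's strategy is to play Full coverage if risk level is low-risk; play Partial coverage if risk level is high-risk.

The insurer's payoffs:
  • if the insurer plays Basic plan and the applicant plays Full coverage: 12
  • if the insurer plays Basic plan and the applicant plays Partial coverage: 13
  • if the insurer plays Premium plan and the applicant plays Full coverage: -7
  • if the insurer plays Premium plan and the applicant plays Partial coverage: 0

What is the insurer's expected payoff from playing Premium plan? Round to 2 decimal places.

E[Premium plan] = 0.8·(-7) + 0.2·0 = (-5.6) + 0 = -5.6

-5.60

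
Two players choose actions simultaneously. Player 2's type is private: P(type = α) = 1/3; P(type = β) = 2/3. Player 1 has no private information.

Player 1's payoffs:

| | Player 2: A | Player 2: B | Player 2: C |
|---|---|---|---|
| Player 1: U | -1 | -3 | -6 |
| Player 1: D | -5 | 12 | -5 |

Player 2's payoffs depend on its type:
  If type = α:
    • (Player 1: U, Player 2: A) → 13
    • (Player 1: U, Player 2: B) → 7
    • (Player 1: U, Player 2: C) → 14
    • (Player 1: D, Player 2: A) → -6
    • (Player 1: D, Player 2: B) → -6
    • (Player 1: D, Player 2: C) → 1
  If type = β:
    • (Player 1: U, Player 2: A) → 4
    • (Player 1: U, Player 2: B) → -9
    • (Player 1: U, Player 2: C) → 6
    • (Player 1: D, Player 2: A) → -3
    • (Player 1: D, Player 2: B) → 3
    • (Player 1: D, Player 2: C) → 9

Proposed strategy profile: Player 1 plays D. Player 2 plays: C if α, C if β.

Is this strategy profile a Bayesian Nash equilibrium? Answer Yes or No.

A profile is a BNE iff every type of every player is best-responding given beliefs about the other side.
Player 1 plays D: E[D] = 1/3·(-5) + 2/3·(-5) = -5; E[U] = -6. Best-responding. ✓
Player 2 (type α), facing D: A gives -6, B gives -6, C gives 1. Proposed C is best. ✓
Player 2 (type β), facing D: A gives -3, B gives 3, C gives 9. Proposed C is best. ✓

Yes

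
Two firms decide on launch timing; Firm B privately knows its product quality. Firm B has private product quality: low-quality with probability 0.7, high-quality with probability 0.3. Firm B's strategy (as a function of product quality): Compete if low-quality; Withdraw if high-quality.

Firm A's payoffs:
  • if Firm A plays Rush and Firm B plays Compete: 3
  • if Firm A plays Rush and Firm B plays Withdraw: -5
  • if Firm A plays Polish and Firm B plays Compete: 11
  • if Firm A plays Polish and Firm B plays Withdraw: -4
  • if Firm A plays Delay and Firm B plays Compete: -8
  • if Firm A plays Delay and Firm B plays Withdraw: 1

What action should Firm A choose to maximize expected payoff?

Polish

E[Rush] = 0.7·(3) + 0.3·(-5) = 0.6
E[Polish] = 0.7·(11) + 0.3·(-4) = 6.5
E[Delay] = 0.7·(-8) + 0.3·(1) = -5.3
Best response: Polish (6.5 is the largest).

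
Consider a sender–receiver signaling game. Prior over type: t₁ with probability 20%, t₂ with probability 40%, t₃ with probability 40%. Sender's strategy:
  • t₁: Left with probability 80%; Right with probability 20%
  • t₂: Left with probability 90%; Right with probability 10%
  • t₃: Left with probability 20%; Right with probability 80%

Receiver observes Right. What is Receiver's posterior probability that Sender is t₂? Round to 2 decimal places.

0.10

P(Right) = 0.2·0.2 + 0.4·0.1 + 0.4·0.8 = 0.4
P(t₂ | Right) = (0.4·0.1) / 0.4 = 0.04 / 0.4 = 0.1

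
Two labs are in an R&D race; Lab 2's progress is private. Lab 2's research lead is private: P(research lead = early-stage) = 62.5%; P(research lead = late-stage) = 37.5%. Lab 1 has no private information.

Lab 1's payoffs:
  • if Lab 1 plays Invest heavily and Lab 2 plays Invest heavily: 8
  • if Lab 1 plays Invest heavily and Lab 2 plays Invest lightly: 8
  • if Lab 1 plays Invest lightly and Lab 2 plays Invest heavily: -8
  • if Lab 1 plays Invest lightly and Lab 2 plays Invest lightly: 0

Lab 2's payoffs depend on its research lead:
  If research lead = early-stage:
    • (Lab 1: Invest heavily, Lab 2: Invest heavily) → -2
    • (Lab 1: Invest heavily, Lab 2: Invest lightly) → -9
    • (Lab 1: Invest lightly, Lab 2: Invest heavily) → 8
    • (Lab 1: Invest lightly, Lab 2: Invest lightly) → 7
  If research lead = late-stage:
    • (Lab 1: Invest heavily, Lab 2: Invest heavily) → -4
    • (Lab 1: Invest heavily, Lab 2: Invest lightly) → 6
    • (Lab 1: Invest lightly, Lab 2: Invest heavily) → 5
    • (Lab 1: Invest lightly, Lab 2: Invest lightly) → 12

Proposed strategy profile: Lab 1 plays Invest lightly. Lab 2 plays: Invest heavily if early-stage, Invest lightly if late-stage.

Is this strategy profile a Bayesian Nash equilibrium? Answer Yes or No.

Lab 1 plays Invest lightly: E[Invest lightly] = 0.625·(-8) + 0.375·(0) = -5; E[Invest heavily] = 8. Not best-responding. ✗
Lab 2 (research lead early-stage), facing Invest lightly: Invest heavily gives 8, Invest lightly gives 7. Proposed Invest heavily is best. ✓
Lab 2 (research lead late-stage), facing Invest lightly: Invest heavily gives 5, Invest lightly gives 12. Proposed Invest lightly is best. ✓

No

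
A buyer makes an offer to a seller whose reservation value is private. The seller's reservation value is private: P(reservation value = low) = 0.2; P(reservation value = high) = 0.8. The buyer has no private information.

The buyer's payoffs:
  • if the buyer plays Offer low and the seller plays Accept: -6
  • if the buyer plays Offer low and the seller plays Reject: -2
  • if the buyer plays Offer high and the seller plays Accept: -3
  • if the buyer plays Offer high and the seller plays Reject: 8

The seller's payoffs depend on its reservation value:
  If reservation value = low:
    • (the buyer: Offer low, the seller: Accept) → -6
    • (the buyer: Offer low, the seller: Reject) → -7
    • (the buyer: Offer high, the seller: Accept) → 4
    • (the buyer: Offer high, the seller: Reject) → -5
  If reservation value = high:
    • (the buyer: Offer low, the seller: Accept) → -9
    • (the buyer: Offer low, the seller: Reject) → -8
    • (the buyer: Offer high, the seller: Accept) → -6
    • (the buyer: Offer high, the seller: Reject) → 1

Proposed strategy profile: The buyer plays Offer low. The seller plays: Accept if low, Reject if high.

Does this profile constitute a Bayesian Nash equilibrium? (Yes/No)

The buyer plays Offer low: E[Offer low] = 0.2·(-6) + 0.8·(-2) = -2.8; E[Offer high] = 5.8. Not best-responding. ✗
The seller (reservation value low), facing Offer low: Accept gives -6, Reject gives -7. Proposed Accept is best. ✓
The seller (reservation value high), facing Offer low: Accept gives -9, Reject gives -8. Proposed Reject is best. ✓

No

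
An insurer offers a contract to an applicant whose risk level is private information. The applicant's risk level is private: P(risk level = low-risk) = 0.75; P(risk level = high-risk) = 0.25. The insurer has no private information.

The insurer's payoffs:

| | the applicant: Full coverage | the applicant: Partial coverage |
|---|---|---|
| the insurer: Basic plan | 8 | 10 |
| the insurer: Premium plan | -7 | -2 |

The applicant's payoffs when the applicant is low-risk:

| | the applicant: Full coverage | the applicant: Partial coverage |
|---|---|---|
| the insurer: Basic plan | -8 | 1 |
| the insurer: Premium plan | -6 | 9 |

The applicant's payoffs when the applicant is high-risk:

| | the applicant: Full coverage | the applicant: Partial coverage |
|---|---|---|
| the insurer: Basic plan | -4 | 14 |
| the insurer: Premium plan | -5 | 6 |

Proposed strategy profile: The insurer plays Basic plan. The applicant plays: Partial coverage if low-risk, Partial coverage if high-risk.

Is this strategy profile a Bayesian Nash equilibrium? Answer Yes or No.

A profile is a BNE iff every type of every player is best-responding given beliefs about the other side.
The insurer plays Basic plan: E[Basic plan] = 0.75·(10) + 0.25·(10) = 10; E[Premium plan] = -2. Best-responding. ✓
The applicant (risk level low-risk), facing Basic plan: Full coverage gives -8, Partial coverage gives 1. Proposed Partial coverage is best. ✓
The applicant (risk level high-risk), facing Basic plan: Full coverage gives -4, Partial coverage gives 14. Proposed Partial coverage is best. ✓

Yes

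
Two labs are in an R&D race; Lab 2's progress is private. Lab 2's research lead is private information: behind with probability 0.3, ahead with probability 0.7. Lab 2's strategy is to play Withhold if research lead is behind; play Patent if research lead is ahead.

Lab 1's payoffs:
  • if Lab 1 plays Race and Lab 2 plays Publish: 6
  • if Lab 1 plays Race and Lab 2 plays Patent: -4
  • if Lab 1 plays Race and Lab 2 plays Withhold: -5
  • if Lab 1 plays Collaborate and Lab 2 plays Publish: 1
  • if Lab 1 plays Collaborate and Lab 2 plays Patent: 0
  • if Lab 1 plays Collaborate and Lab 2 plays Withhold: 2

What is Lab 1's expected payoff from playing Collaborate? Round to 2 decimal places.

0.60

E[Collaborate] = 0.3·2 + 0.7·0 = 0.6 + 0 = 0.6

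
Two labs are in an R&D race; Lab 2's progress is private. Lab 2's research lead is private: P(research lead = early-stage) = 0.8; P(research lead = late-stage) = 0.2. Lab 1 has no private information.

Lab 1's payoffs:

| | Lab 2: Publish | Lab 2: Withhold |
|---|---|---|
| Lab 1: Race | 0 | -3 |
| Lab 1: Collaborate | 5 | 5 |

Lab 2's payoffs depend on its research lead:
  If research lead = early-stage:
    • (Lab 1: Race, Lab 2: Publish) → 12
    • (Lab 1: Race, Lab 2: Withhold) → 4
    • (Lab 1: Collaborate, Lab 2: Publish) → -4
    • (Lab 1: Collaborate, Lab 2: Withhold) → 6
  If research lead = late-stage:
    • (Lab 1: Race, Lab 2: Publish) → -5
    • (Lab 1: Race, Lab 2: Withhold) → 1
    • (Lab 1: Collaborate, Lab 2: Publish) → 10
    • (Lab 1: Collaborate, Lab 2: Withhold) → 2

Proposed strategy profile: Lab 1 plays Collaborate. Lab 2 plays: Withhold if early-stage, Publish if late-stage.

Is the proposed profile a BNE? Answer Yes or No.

Yes

A profile is a BNE iff every type of every player is best-responding given beliefs about the other side.
Lab 1 plays Collaborate: E[Collaborate] = 0.8·(5) + 0.2·(5) = 5; E[Race] = -2.4. Best-responding. ✓
Lab 2 (research lead early-stage), facing Collaborate: Publish gives -4, Withhold gives 6. Proposed Withhold is best. ✓
Lab 2 (research lead late-stage), facing Collaborate: Publish gives 10, Withhold gives 2. Proposed Publish is best. ✓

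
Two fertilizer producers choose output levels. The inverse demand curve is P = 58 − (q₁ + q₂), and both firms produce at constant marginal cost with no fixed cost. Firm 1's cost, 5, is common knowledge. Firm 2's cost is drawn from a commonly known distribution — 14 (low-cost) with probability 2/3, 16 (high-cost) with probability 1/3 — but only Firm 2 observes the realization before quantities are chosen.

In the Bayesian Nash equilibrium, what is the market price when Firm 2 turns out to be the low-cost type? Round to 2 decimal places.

25.56

Each type of Firm 2 best-responds to q₁; Firm 1 best-responds to the expected q₂ over Firm 2's types.
Firm 2 with cost c maximizes (58 − (q₁+q₂) − c)·q₂, giving q₂(c) = (58 − c − q₁)/2.
E[c₂] = 2/3·14 + 1/3·16 = 14.6667
Firm 1's FOC against E[q₂] yields q₁ = (58 − 2·5 + E[c₂])/3 = (58 − 10 + 14.6667)/3 = 20.8889.
q₂(low-cost) = 11.5556, so P = 58 − (20.8889 + 11.5556) = 25.5556.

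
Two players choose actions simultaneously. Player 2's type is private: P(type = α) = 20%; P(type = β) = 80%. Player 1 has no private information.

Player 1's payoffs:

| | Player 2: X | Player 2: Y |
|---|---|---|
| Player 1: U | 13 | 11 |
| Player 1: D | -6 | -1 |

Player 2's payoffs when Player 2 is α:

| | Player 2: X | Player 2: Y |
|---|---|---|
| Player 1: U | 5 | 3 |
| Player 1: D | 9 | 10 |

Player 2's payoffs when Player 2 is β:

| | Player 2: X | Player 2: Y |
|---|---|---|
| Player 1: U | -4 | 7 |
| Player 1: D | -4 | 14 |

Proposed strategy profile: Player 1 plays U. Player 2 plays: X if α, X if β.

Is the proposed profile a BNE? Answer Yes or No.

A profile is a BNE iff every type of every player is best-responding given beliefs about the other side.
Player 1 plays U: E[U] = 0.2·(13) + 0.8·(13) = 13; E[D] = -6. Best-responding. ✓
Player 2 (type α), facing U: X gives 5, Y gives 3. Proposed X is best. ✓
Player 2 (type β), facing U: X gives -4, Y gives 7. Proposed X is not best — profitable deviation exists. ✗

No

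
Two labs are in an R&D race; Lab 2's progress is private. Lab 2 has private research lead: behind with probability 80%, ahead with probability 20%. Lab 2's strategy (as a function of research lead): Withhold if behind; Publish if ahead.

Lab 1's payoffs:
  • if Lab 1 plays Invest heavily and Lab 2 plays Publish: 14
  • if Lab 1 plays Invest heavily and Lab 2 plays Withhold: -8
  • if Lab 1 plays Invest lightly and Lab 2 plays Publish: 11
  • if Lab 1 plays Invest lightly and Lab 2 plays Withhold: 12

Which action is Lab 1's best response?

Invest lightly

Compute Lab 1's expected payoff for each action, taking the expectation over Lab 2's type.
E[Invest heavily] = 0.8·(-8) + 0.2·(14) = -3.6
E[Invest lightly] = 0.8·(12) + 0.2·(11) = 11.8
Best response: Invest lightly (11.8 is the largest).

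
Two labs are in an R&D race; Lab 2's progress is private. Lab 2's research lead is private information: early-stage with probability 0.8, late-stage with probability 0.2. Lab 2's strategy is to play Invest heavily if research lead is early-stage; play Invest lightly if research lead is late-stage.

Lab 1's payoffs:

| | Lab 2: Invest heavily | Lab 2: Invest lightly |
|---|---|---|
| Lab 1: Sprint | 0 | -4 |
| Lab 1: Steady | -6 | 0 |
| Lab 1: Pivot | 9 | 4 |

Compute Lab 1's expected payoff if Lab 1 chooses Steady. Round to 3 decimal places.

E[Steady] = 0.8·(-6) + 0.2·0 = (-4.8) + 0 = -4.8

-4.800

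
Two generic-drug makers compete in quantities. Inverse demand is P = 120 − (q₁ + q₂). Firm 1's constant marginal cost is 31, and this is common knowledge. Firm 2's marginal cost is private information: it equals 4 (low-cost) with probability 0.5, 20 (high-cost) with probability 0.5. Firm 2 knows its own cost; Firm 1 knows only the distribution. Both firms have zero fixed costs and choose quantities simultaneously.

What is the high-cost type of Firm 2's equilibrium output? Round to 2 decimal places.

38.33

Firm 2 with cost c maximizes (120 − (q₁+q₂) − c)·q₂, giving q₂(c) = (120 − c − q₁)/2.
E[c₂] = 0.5·4 + 0.5·20 = 12
Firm 1's FOC against E[q₂] yields q₁ = (120 − 2·31 + E[c₂])/3 = (120 − 62 + 12)/3 = 23.3333.
q₂(high-cost) = (120 − 20 − 23.3333)/2 = 38.3333.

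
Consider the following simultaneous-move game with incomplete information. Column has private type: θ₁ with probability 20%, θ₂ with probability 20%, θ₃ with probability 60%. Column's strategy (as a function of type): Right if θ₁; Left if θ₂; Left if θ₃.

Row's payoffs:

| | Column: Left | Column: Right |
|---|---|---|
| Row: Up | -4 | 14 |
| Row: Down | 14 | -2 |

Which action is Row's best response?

E[Up] = 0.2·(14) + 0.2·(-4) + 0.6·(-4) = -0.4
E[Down] = 0.2·(-2) + 0.2·(14) + 0.6·(14) = 10.8
Best response: Down (10.8 is the largest).

Down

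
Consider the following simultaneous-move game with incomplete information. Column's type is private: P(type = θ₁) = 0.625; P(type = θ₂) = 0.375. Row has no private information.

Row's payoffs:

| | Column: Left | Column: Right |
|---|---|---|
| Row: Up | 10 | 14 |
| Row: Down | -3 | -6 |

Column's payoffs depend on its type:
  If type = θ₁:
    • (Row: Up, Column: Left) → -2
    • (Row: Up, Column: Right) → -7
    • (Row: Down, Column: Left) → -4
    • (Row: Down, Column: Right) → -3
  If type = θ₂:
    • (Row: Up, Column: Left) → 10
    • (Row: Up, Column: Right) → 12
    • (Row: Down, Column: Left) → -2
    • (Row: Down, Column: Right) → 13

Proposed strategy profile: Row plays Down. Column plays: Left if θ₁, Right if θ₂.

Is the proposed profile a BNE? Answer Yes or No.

No

A profile is a BNE iff every type of every player is best-responding given beliefs about the other side.
Row plays Down: E[Down] = 0.625·(-3) + 0.375·(-6) = -4.125; E[Up] = 11.5. Not best-responding. ✗
Column (type θ₁), facing Down: Left gives -4, Right gives -3. Proposed Left is not best — profitable deviation exists. ✗
Column (type θ₂), facing Down: Left gives -2, Right gives 13. Proposed Right is best. ✓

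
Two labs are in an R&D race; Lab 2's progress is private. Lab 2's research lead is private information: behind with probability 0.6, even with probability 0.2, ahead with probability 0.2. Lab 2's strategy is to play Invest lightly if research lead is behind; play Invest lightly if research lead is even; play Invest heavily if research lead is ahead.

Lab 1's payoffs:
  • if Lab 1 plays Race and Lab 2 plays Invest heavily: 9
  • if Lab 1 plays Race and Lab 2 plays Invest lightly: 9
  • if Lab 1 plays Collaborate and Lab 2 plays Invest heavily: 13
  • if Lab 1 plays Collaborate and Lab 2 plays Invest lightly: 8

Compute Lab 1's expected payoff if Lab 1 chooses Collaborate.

9

Take the expectation over Lab 2's research lead, weighting each type's action by its prior probability.
E[Collaborate] = 0.6·8 + 0.2·8 + 0.2·13 = 4.8 + 1.6 + 2.6 = 9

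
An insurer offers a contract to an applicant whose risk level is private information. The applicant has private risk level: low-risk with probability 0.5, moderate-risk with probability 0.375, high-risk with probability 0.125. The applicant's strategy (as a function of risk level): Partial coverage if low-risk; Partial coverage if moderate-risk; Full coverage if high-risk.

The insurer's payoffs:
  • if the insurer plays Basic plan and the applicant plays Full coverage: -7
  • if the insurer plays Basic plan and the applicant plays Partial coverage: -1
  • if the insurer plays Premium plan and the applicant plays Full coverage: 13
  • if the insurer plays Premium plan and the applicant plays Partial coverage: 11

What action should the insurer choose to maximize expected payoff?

E[Basic plan] = 0.5·(-1) + 0.375·(-1) + 0.125·(-7) = -1.75
E[Premium plan] = 0.5·(11) + 0.375·(11) + 0.125·(13) = 11.25
Best response: Premium plan (11.25 is the largest).

Premium plan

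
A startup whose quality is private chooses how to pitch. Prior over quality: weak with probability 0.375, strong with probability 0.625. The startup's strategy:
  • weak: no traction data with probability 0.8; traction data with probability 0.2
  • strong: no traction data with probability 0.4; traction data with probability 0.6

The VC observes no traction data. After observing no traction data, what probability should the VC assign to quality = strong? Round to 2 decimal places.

Apply Bayes' rule using the sender's strategy as the likelihood.
P(no traction data) = 0.375·0.8 + 0.625·0.4 = 0.55
P(strong | no traction data) = (0.625·0.4) / 0.55 = 0.25 / 0.55 = 0.454545

0.45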